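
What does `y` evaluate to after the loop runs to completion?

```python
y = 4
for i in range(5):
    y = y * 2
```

Let's trace through this code step by step.

Initialize: y = 4
Entering loop: for i in range(5):
After iteration 1: i = 0, y = 8
After iteration 2: i = 1, y = 16
After iteration 3: i = 2, y = 32
After iteration 4: i = 3, y = 64
After iteration 5: i = 4, y = 128
Loop ends.

Final answer: 128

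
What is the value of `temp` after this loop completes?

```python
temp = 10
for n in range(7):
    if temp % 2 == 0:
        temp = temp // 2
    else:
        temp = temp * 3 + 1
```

Let's trace through this code step by step.

Initialize: temp = 10
Entering loop: for n in range(7):
After iteration 1: n = 0, temp = 5
After iteration 2: n = 1, temp = 16
After iteration 3: n = 2, temp = 8
After iteration 4: n = 3, temp = 4
After iteration 5: n = 4, temp = 2
After iteration 6: n = 5, temp = 1
After iteration 7: n = 6, temp = 4
Loop ends.

Final answer: 4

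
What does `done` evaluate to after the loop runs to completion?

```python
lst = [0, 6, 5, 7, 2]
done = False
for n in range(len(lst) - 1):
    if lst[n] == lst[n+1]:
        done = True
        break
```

Let's trace through this code step by step.

Initialize: lst = [0, 6, 5, 7, 2]
Initialize: done = False
Entering loop: for n in range(len(lst) - 1):
After iteration 1: n = 0, done = False
After iteration 2: n = 1, done = False
After iteration 3: n = 2, done = False
After iteration 4: n = 3, done = False
Loop ends.

Final answer: False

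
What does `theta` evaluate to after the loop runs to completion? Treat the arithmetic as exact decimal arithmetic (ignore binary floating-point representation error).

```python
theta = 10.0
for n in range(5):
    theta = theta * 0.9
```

Let's trace through this code step by step.

Initialize: theta = 10.0
Entering loop: for n in range(5):
After iteration 1: n = 0, theta = 9.0
After iteration 2: n = 1, theta = 8.1
After iteration 3: n = 2, theta = 7.29
After iteration 4: n = 3, theta = 6.561
After iteration 5: n = 4, theta = 5.9049
Loop ends.

Final answer: 5.9049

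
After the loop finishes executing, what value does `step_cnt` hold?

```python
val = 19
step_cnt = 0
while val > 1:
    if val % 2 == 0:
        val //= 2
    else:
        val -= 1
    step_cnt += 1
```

Let's trace through this code step by step.

Initialize: val = 19
Initialize: step_cnt = 0
Entering loop: while val > 1:
After iteration 1: val = 18, step_cnt = 1
After iteration 2: val = 9, step_cnt = 2
After iteration 3: val = 8, step_cnt = 3
After iteration 4: val = 4, step_cnt = 4
After iteration 5: val = 2, step_cnt = 5
After iteration 6: val = 1, step_cnt = 6
Loop ends.

Final answer: 6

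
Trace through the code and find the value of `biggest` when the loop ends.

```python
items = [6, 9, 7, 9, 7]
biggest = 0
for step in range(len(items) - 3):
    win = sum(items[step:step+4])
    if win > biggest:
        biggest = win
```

Let's trace through this code step by step.

Initialize: items = [6, 9, 7, 9, 7]
Initialize: biggest = 0
Entering loop: for step in range(len(items) - 3):
After iteration 1: step = 0, biggest = 31, win = 31
After iteration 2: step = 1, biggest = 32, win = 32
Loop ends.

Final answer: 32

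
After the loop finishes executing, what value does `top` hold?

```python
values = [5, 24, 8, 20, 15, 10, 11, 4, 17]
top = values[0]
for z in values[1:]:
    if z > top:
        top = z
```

Let's trace through this code step by step.

Initialize: values = [5, 24, 8, 20, 15, 10, 11, 4, 17]
Initialize: top = 5
Entering loop: for z in values[1:]:
After iteration 1: z = 24, top = 24
After iteration 2: z = 8, top = 24
After iteration 3: z = 20, top = 24
After iteration 4: z = 15, top = 24
After iteration 5: z = 10, top = 24
After iteration 6: z = 11, top = 24
After iteration 7: z = 4, top = 24
After iteration 8: z = 17, top = 24
Loop ends.

Final answer: 24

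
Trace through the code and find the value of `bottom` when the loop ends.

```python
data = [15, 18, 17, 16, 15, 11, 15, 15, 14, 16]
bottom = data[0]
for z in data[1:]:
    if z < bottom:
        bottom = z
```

Let's trace through this code step by step.

Initialize: data = [15, 18, 17, 16, 15, 11, 15, 15, 14, 16]
Initialize: bottom = 15
Entering loop: for z in data[1:]:
After iteration 1: z = 18, bottom = 15
After iteration 2: z = 17, bottom = 15
After iteration 3: z = 16, bottom = 15
After iteration 4: z = 15, bottom = 15
After iteration 5: z = 11, bottom = 11
After iteration 6: z = 15, bottom = 11
After iteration 7: z = 15, bottom = 11
After iteration 8: z = 14, bottom = 11
After iteration 9: z = 16, bottom = 11
Loop ends.

Final answer: 11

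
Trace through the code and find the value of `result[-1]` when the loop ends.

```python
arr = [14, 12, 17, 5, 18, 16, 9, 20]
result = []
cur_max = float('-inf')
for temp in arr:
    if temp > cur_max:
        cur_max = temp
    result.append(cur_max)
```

Let's trace through this code step by step.

Initialize: arr = [14, 12, 17, 5, 18, 16, 9, 20]
Initialize: result = []
Initialize: cur_max = -inf
Entering loop: for temp in arr:
After iteration 1: temp = 14, result = [14], cur_max = 14
After iteration 2: temp = 12, result = [14, 14], cur_max = 14
After iteration 3: temp = 17, result = [14, 14, 17], cur_max = 17
After iteration 4: temp = 5, result = [14, 14, 17, 17], cur_max = 17
After iteration 5: temp = 18, result = [14, 14, 17, 17, 18], cur_max = 18
After iteration 6: temp = 16, result = [14, 14, 17, 17, 18, 18], cur_max = 18
After iteration 7: temp = 9, result = [14, 14, 17, 17, 18, 18, 18], cur_max = 18
After iteration 8: temp = 20, result = [14, 14, 17, 17, 18, 18, 18, 20], cur_max = 20
Loop ends.
result[-1] = 20

Final answer: 20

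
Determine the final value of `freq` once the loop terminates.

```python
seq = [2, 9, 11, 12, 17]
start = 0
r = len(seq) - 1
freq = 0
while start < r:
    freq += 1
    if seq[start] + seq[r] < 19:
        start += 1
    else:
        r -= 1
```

Let's trace through this code step by step.

Initialize: seq = [2, 9, 11, 12, 17]
Initialize: start = 0
Initialize: r = 4
Initialize: freq = 0
Entering loop: while start < r:
After iteration 1: start = 0, r = 3, freq = 1
After iteration 2: start = 1, r = 3, freq = 2
After iteration 3: start = 1, r = 2, freq = 3
After iteration 4: start = 1, r = 1, freq = 4
Loop ends.

Final answer: 4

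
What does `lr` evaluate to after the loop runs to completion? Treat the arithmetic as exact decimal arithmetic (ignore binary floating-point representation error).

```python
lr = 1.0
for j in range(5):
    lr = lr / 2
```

Let's trace through this code step by step.

Initialize: lr = 1.0
Entering loop: for j in range(5):
After iteration 1: j = 0, lr = 0.5
After iteration 2: j = 1, lr = 0.25
After iteration 3: j = 2, lr = 0.125
After iteration 4: j = 3, lr = 0.0625
After iteration 5: j = 4, lr = 0.03125
Loop ends.

Final answer: 0.03125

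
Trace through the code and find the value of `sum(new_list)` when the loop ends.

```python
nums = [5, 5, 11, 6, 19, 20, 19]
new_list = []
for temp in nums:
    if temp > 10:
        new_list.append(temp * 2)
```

Let's trace through this code step by step.

Initialize: nums = [5, 5, 11, 6, 19, 20, 19]
Initialize: new_list = []
Entering loop: for temp in nums:
After iteration 1: temp = 5, new_list = []
After iteration 2: temp = 5, new_list = []
After iteration 3: temp = 11, new_list = [22]
After iteration 4: temp = 6, new_list = [22]
After iteration 5: temp = 19, new_list = [22, 38]
After iteration 6: temp = 20, new_list = [22, 38, 40]
After iteration 7: temp = 19, new_list = [22, 38, 40, 38]
Loop ends.
sum(new_list) = 138

Final answer: 138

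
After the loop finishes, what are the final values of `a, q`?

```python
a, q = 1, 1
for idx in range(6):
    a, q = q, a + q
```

Let's trace through this code step by step.

Initialize: a = 1
Initialize: q = 1
Entering loop: for idx in range(6):
After iteration 1: idx = 0, a = 1, q = 2
After iteration 2: idx = 1, a = 2, q = 3
After iteration 3: idx = 2, a = 3, q = 5
After iteration 4: idx = 3, a = 5, q = 8
After iteration 5: idx = 4, a = 8, q = 13
After iteration 6: idx = 5, a = 13, q = 21
Loop ends.

Final answer: 13, 21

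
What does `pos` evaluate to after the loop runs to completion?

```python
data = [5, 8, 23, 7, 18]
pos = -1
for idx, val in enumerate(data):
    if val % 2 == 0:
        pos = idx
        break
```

Let's trace through this code step by step.

Initialize: data = [5, 8, 23, 7, 18]
Initialize: pos = -1
Entering loop: for idx, val in enumerate(data):
After iteration 1: idx = 0, val = 5, pos = -1
After iteration 2: idx = 1, val = 8, pos = 1
Loop ends.

Final answer: 1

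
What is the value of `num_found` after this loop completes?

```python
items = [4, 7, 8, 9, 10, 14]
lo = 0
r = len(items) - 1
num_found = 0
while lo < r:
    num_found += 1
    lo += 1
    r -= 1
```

Let's trace through this code step by step.

Initialize: items = [4, 7, 8, 9, 10, 14]
Initialize: lo = 0
Initialize: r = 5
Initialize: num_found = 0
Entering loop: while lo < r:
After iteration 1: lo = 1, r = 4, num_found = 1
After iteration 2: lo = 2, r = 3, num_found = 2
After iteration 3: lo = 3, r = 2, num_found = 3
Loop ends.

Final answer: 3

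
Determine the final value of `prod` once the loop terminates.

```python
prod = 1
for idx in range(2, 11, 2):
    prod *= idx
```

Let's trace through this code step by step.

Initialize: prod = 1
Entering loop: for idx in range(2, 11, 2):
After iteration 1: idx = 2, prod = 2
After iteration 2: idx = 4, prod = 8
After iteration 3: idx = 6, prod = 48
After iteration 4: idx = 8, prod = 384
After iteration 5: idx = 10, prod = 3840
Loop ends.

Final answer: 3840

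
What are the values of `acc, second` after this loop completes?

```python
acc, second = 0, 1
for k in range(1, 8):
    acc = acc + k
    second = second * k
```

Let's trace through this code step by step.

Initialize: acc = 0
Initialize: second = 1
Entering loop: for k in range(1, 8):
After iteration 1: k = 1, acc = 1, second = 1
After iteration 2: k = 2, acc = 3, second = 2
After iteration 3: k = 3, acc = 6, second = 6
After iteration 4: k = 4, acc = 10, second = 24
After iteration 5: k = 5, acc = 15, second = 120
After iteration 6: k = 6, acc = 21, second = 720
After iteration 7: k = 7, acc = 28, second = 5040
Loop ends.

Final answer: 28, 5040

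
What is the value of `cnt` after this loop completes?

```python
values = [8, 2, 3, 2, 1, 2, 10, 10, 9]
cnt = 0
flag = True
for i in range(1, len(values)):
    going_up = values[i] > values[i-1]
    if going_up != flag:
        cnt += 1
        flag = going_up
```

Let's trace through this code step by step.

Initialize: values = [8, 2, 3, 2, 1, 2, 10, 10, 9]
Initialize: cnt = 0
Initialize: flag = True
Entering loop: for i in range(1, len(values)):
After iteration 1: i = 1, cnt = 1, flag = False, going_up = False
After iteration 2: i = 2, cnt = 2, flag = True, going_up = True
After iteration 3: i = 3, cnt = 3, flag = False, going_up = False
After iteration 4: i = 4, cnt = 3, flag = False, going_up = False
After iteration 5: i = 5, cnt = 4, flag = True, going_up = True
After iteration 6: i = 6, cnt = 4, flag = True, going_up = True
After iteration 7: i = 7, cnt = 5, flag = False, going_up = False
After iteration 8: i = 8, cnt = 5, flag = False, going_up = False
Loop ends.

Final answer: 5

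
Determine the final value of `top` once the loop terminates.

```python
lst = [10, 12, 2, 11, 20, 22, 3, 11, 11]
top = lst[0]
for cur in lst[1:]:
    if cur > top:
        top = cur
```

Let's trace through this code step by step.

Initialize: lst = [10, 12, 2, 11, 20, 22, 3, 11, 11]
Initialize: top = 10
Entering loop: for cur in lst[1:]:
After iteration 1: cur = 12, top = 12
After iteration 2: cur = 2, top = 12
After iteration 3: cur = 11, top = 12
After iteration 4: cur = 20, top = 20
After iteration 5: cur = 22, top = 22
After iteration 6: cur = 3, top = 22
After iteration 7: cur = 11, top = 22
After iteration 8: cur = 11, top = 22
Loop ends.

Final answer: 22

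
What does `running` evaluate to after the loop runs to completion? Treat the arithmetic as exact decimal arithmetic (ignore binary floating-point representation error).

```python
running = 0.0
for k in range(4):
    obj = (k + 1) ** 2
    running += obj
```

Let's trace through this code step by step.

Initialize: running = 0.0
Entering loop: for k in range(4):
After iteration 1: k = 0, running = 1.0, obj = 1
After iteration 2: k = 1, running = 5.0, obj = 4
After iteration 3: k = 2, running = 14.0, obj = 9
After iteration 4: k = 3, running = 30.0, obj = 16
Loop ends.

Final answer: 30.0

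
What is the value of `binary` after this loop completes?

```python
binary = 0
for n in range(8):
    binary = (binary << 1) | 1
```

Let's trace through this code step by step.

Initialize: binary = 0
Entering loop: for n in range(8):
After iteration 1: n = 0, binary = 1
After iteration 2: n = 1, binary = 3
After iteration 3: n = 2, binary = 7
After iteration 4: n = 3, binary = 15
After iteration 5: n = 4, binary = 31
After iteration 6: n = 5, binary = 63
After iteration 7: n = 6, binary = 127
After iteration 8: n = 7, binary = 255
Loop ends.

Final answer: 255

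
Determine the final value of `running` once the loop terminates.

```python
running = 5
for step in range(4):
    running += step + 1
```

Let's trace through this code step by step.

Initialize: running = 5
Entering loop: for step in range(4):
After iteration 1: step = 0, running = 6
After iteration 2: step = 1, running = 8
After iteration 3: step = 2, running = 11
After iteration 4: step = 3, running = 15
Loop ends.

Final answer: 15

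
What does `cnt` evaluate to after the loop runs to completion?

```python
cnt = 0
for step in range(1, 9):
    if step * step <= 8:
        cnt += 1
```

Let's trace through this code step by step.

Initialize: cnt = 0
Entering loop: for step in range(1, 9):
After iteration 1: step = 1, cnt = 1
After iteration 2: step = 2, cnt = 2
After iteration 3: step = 3, cnt = 2
After iteration 4: step = 4, cnt = 2
After iteration 5: step = 5, cnt = 2
After iteration 6: step = 6, cnt = 2
After iteration 7: step = 7, cnt = 2
After iteration 8: step = 8, cnt = 2
Loop ends.

Final answer: 2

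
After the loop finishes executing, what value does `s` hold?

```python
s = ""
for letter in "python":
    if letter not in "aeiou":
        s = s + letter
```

Let's trace through this code step by step.

Initialize: s = ''
Entering loop: for letter in "python":
After iteration 1: letter = 'p', s = 'p'
After iteration 2: letter = 'y', s = 'py'
After iteration 3: letter = 't', s = 'pyt'
After iteration 4: letter = 'h', s = 'pyth'
After iteration 5: letter = 'o', s = 'pyth'
After iteration 6: letter = 'n', s = 'pythn'
Loop ends.

Final answer: 'pythn'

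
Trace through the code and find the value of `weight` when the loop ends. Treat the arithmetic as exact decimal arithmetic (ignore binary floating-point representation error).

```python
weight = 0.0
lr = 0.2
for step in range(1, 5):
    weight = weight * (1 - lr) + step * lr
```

Let's trace through this code step by step.

Initialize: weight = 0.0
Initialize: lr = 0.2
Entering loop: for step in range(1, 5):
After iteration 1: step = 1, weight = 0.2
After iteration 2: step = 2, weight = 0.56
After iteration 3: step = 3, weight = 1.048
After iteration 4: step = 4, weight = 1.6384
Loop ends.

Final answer: 1.6384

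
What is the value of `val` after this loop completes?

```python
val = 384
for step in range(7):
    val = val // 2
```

Let's trace through this code step by step.

Initialize: val = 384
Entering loop: for step in range(7):
After iteration 1: step = 0, val = 192
After iteration 2: step = 1, val = 96
After iteration 3: step = 2, val = 48
After iteration 4: step = 3, val = 24
After iteration 5: step = 4, val = 12
After iteration 6: step = 5, val = 6
After iteration 7: step = 6, val = 3
Loop ends.

Final answer: 3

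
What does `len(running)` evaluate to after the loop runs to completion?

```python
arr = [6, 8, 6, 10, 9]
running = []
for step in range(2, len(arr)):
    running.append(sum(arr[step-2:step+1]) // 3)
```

Let's trace through this code step by step.

Initialize: arr = [6, 8, 6, 10, 9]
Initialize: running = []
Entering loop: for step in range(2, len(arr)):
After iteration 1: step = 2, running = [6]
After iteration 2: step = 3, running = [6, 8]
After iteration 3: step = 4, running = [6, 8, 8]
Loop ends.
len(running) = 3

Final answer: 3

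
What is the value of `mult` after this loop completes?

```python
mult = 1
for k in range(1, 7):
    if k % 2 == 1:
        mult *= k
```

Let's trace through this code step by step.

Initialize: mult = 1
Entering loop: for k in range(1, 7):
After iteration 1: k = 1, mult = 1
After iteration 2: k = 2, mult = 1
After iteration 3: k = 3, mult = 3
After iteration 4: k = 4, mult = 3
After iteration 5: k = 5, mult = 15
After iteration 6: k = 6, mult = 15
Loop ends.

Final answer: 15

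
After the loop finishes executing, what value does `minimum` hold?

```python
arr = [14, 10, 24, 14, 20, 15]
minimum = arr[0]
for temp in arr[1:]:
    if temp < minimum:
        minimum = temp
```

Let's trace through this code step by step.

Initialize: arr = [14, 10, 24, 14, 20, 15]
Initialize: minimum = 14
Entering loop: for temp in arr[1:]:
After iteration 1: temp = 10, minimum = 10
After iteration 2: temp = 24, minimum = 10
After iteration 3: temp = 14, minimum = 10
After iteration 4: temp = 20, minimum = 10
After iteration 5: temp = 15, minimum = 10
Loop ends.

Final answer: 10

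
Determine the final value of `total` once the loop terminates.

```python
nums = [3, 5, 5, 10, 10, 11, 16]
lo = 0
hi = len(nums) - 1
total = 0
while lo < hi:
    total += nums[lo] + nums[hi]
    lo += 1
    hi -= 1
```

Let's trace through this code step by step.

Initialize: nums = [3, 5, 5, 10, 10, 11, 16]
Initialize: lo = 0
Initialize: hi = 6
Initialize: total = 0
Entering loop: while lo < hi:
After iteration 1: lo = 1, hi = 5, total = 19
After iteration 2: lo = 2, hi = 4, total = 35
After iteration 3: lo = 3, hi = 3, total = 50
Loop ends.

Final answer: 50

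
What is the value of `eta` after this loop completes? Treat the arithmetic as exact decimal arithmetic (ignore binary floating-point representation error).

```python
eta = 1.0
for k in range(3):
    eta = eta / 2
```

Let's trace through this code step by step.

Initialize: eta = 1.0
Entering loop: for k in range(3):
After iteration 1: k = 0, eta = 0.5
After iteration 2: k = 1, eta = 0.25
After iteration 3: k = 2, eta = 0.125
Loop ends.

Final answer: 0.125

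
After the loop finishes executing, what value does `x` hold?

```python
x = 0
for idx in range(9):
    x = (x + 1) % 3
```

Let's trace through this code step by step.

Initialize: x = 0
Entering loop: for idx in range(9):
After iteration 1: idx = 0, x = 1
After iteration 2: idx = 1, x = 2
After iteration 3: idx = 2, x = 0
After iteration 4: idx = 3, x = 1
After iteration 5: idx = 4, x = 2
After iteration 6: idx = 5, x = 0
After iteration 7: idx = 6, x = 1
After iteration 8: idx = 7, x = 2
After iteration 9: idx = 8, x = 0
Loop ends.

Final answer: 0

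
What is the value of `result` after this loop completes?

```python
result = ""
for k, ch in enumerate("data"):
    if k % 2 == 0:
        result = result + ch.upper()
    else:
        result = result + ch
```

Let's trace through this code step by step.

Initialize: result = ''
Entering loop: for k, ch in enumerate("data"):
After iteration 1: k = 0, ch = 'd', result = 'D'
After iteration 2: k = 1, ch = 'a', result = 'Da'
After iteration 3: k = 2, ch = 't', result = 'DaT'
After iteration 4: k = 3, ch = 'a', result = 'DaTa'
Loop ends.

Final answer: 'DaTa'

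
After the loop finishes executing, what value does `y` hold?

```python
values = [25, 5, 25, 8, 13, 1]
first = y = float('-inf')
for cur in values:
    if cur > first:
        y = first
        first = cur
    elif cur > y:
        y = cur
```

Let's trace through this code step by step.

Initialize: values = [25, 5, 25, 8, 13, 1]
Initialize: first = -inf
Initialize: y = -inf
Entering loop: for cur in values:
After iteration 1: cur = 25, first = 25, y = -inf
After iteration 2: cur = 5, first = 25, y = 5
After iteration 3: cur = 25, first = 25, y = 25
After iteration 4: cur = 8, first = 25, y = 25
After iteration 5: cur = 13, first = 25, y = 25
After iteration 6: cur = 1, first = 25, y = 25
Loop ends.

Final answer: 25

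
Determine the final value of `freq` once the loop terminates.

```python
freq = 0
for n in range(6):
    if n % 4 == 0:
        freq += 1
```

Let's trace through this code step by step.

Initialize: freq = 0
Entering loop: for n in range(6):
After iteration 1: n = 0, freq = 1
After iteration 2: n = 1, freq = 1
After iteration 3: n = 2, freq = 1
After iteration 4: n = 3, freq = 1
After iteration 5: n = 4, freq = 2
After iteration 6: n = 5, freq = 2
Loop ends.

Final answer: 2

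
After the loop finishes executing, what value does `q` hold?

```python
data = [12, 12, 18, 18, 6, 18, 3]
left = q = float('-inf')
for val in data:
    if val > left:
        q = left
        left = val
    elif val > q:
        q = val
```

Let's trace through this code step by step.

Initialize: data = [12, 12, 18, 18, 6, 18, 3]
Initialize: left = -inf
Initialize: q = -inf
Entering loop: for val in data:
After iteration 1: val = 12, left = 12, q = -inf
After iteration 2: val = 12, left = 12, q = 12
After iteration 3: val = 18, left = 18, q = 12
After iteration 4: val = 18, left = 18, q = 18
After iteration 5: val = 6, left = 18, q = 18
After iteration 6: val = 18, left = 18, q = 18
After iteration 7: val = 3, left = 18, q = 18
Loop ends.

Final answer: 18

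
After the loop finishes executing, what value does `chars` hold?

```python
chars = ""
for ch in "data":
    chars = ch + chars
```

Let's trace through this code step by step.

Initialize: chars = ''
Entering loop: for ch in "data":
After iteration 1: ch = 'd', chars = 'd'
After iteration 2: ch = 'a', chars = 'ad'
After iteration 3: ch = 't', chars = 'tad'
After iteration 4: ch = 'a', chars = 'atad'
Loop ends.

Final answer: 'atad'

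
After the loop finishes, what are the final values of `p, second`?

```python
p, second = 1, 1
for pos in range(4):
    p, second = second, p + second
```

Let's trace through this code step by step.

Initialize: p = 1
Initialize: second = 1
Entering loop: for pos in range(4):
After iteration 1: pos = 0, p = 1, second = 2
After iteration 2: pos = 1, p = 2, second = 3
After iteration 3: pos = 2, p = 3, second = 5
After iteration 4: pos = 3, p = 5, second = 8
Loop ends.

Final answer: 5, 8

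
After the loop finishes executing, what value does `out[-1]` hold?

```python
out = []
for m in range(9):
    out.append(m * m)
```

Let's trace through this code step by step.

Initialize: out = []
Entering loop: for m in range(9):
After iteration 1: m = 0, out = [0]
After iteration 2: m = 1, out = [0, 1]
After iteration 3: m = 2, out = [0, 1, 4]
After iteration 4: m = 3, out = [0, 1, 4, 9]
After iteration 5: m = 4, out = [0, 1, 4, 9, 16]
After iteration 6: m = 5, out = [0, 1, 4, 9, 16, 25]
After iteration 7: m = 6, out = [0, 1, 4, 9, 16, 25, 36]
After iteration 8: m = 7, out = [0, 1, 4, 9, 16, 25, 36, 49]
After iteration 9: m = 8, out = [0, 1, 4, 9, 16, 25, 36, 49, 64]
Loop ends.
out[-1] = 64

Final answer: 64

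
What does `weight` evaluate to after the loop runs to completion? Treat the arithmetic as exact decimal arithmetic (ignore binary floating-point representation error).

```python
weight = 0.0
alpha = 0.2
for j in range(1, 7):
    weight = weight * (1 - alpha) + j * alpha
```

Let's trace through this code step by step.

Initialize: weight = 0.0
Initialize: alpha = 0.2
Entering loop: for j in range(1, 7):
After iteration 1: j = 1, weight = 0.2
After iteration 2: j = 2, weight = 0.56
After iteration 3: j = 3, weight = 1.048
After iteration 4: j = 4, weight = 1.6384
After iteration 5: j = 5, weight = 2.31072
After iteration 6: j = 6, weight = 3.048576
Loop ends.

Final answer: 3.048576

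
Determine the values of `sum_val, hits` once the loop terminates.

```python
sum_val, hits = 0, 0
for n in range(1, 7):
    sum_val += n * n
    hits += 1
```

Let's trace through this code step by step.

Initialize: sum_val = 0
Initialize: hits = 0
Entering loop: for n in range(1, 7):
After iteration 1: n = 1, sum_val = 1, hits = 1
After iteration 2: n = 2, sum_val = 5, hits = 2
After iteration 3: n = 3, sum_val = 14, hits = 3
After iteration 4: n = 4, sum_val = 30, hits = 4
After iteration 5: n = 5, sum_val = 55, hits = 5
After iteration 6: n = 6, sum_val = 91, hits = 6
Loop ends.

Final answer: 91, 6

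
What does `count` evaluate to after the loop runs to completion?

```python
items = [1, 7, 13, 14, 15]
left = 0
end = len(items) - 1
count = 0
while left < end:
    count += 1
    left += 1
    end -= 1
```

Let's trace through this code step by step.

Initialize: items = [1, 7, 13, 14, 15]
Initialize: left = 0
Initialize: end = 4
Initialize: count = 0
Entering loop: while left < end:
After iteration 1: left = 1, end = 3, count = 1
After iteration 2: left = 2, end = 2, count = 2
Loop ends.

Final answer: 2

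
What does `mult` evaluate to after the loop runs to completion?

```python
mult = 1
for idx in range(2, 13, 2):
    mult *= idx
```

Let's trace through this code step by step.

Initialize: mult = 1
Entering loop: for idx in range(2, 13, 2):
After iteration 1: idx = 2, mult = 2
After iteration 2: idx = 4, mult = 8
After iteration 3: idx = 6, mult = 48
After iteration 4: idx = 8, mult = 384
After iteration 5: idx = 10, mult = 3840
After iteration 6: idx = 12, mult = 46080
Loop ends.

Final answer: 46080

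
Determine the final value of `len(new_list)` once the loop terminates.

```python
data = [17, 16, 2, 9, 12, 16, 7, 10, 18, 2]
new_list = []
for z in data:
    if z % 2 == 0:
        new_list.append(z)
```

Let's trace through this code step by step.

Initialize: data = [17, 16, 2, 9, 12, 16, 7, 10, 18, 2]
Initialize: new_list = []
Entering loop: for z in data:
After iteration 1: z = 17, new_list = []
After iteration 2: z = 16, new_list = [16]
After iteration 3: z = 2, new_list = [16, 2]
After iteration 4: z = 9, new_list = [16, 2]
After iteration 5: z = 12, new_list = [16, 2, 12]
After iteration 6: z = 16, new_list = [16, 2, 12, 16]
After iteration 7: z = 7, new_list = [16, 2, 12, 16]
After iteration 8: z = 10, new_list = [16, 2, 12, 16, 10]
After iteration 9: z = 18, new_list = [16, 2, 12, 16, 10, 18]
After iteration 10: z = 2, new_list = [16, 2, 12, 16, 10, 18, 2]
Loop ends.
len(new_list) = 7

Final answer: 7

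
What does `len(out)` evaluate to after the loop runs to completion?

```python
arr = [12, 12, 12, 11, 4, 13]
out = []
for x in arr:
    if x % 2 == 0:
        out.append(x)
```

Let's trace through this code step by step.

Initialize: arr = [12, 12, 12, 11, 4, 13]
Initialize: out = []
Entering loop: for x in arr:
After iteration 1: x = 12, out = [12]
After iteration 2: x = 12, out = [12, 12]
After iteration 3: x = 12, out = [12, 12, 12]
After iteration 4: x = 11, out = [12, 12, 12]
After iteration 5: x = 4, out = [12, 12, 12, 4]
After iteration 6: x = 13, out = [12, 12, 12, 4]
Loop ends.
len(out) = 4

Final answer: 4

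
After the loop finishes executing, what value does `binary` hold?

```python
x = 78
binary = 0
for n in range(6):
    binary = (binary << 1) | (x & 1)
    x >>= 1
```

Let's trace through this code step by step.

Initialize: x = 78
Initialize: binary = 0
Entering loop: for n in range(6):
After iteration 1: n = 0, x = 39, binary = 0
After iteration 2: n = 1, x = 19, binary = 1
After iteration 3: n = 2, x = 9, binary = 3
After iteration 4: n = 3, x = 4, binary = 7
After iteration 5: n = 4, x = 2, binary = 14
After iteration 6: n = 5, x = 1, binary = 28
Loop ends.

Final answer: 28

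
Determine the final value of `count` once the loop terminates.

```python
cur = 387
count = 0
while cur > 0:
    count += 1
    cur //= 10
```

Let's trace through this code step by step.

Initialize: cur = 387
Initialize: count = 0
Entering loop: while cur > 0:
After iteration 1: cur = 38, count = 1
After iteration 2: cur = 3, count = 2
After iteration 3: cur = 0, count = 3
Loop ends.

Final answer: 3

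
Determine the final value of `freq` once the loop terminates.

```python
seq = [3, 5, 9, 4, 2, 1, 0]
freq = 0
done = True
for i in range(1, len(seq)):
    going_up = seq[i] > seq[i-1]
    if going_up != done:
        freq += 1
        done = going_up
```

Let's trace through this code step by step.

Initialize: seq = [3, 5, 9, 4, 2, 1, 0]
Initialize: freq = 0
Initialize: done = True
Entering loop: for i in range(1, len(seq)):
After iteration 1: i = 1, freq = 0, done = True, going_up = True
After iteration 2: i = 2, freq = 0, done = True, going_up = True
After iteration 3: i = 3, freq = 1, done = False, going_up = False
After iteration 4: i = 4, freq = 1, done = False, going_up = False
After iteration 5: i = 5, freq = 1, done = False, going_up = False
After iteration 6: i = 6, freq = 1, done = False, going_up = False
Loop ends.

Final answer: 1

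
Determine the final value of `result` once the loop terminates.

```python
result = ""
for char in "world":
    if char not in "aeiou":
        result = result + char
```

Let's trace through this code step by step.

Initialize: result = ''
Entering loop: for char in "world":
After iteration 1: char = 'w', result = 'w'
After iteration 2: char = 'o', result = 'w'
After iteration 3: char = 'r', result = 'wr'
After iteration 4: char = 'l', result = 'wrl'
After iteration 5: char = 'd', result = 'wrld'
Loop ends.

Final answer: 'wrld'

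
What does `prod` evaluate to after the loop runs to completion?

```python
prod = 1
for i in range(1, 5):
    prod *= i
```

Let's trace through this code step by step.

Initialize: prod = 1
Entering loop: for i in range(1, 5):
After iteration 1: i = 1, prod = 1
After iteration 2: i = 2, prod = 2
After iteration 3: i = 3, prod = 6
After iteration 4: i = 4, prod = 24
Loop ends.

Final answer: 24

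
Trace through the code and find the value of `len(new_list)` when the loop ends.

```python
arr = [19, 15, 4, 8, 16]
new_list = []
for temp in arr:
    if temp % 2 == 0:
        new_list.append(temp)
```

Let's trace through this code step by step.

Initialize: arr = [19, 15, 4, 8, 16]
Initialize: new_list = []
Entering loop: for temp in arr:
After iteration 1: temp = 19, new_list = []
After iteration 2: temp = 15, new_list = []
After iteration 3: temp = 4, new_list = [4]
After iteration 4: temp = 8, new_list = [4, 8]
After iteration 5: temp = 16, new_list = [4, 8, 16]
Loop ends.
len(new_list) = 3

Final answer: 3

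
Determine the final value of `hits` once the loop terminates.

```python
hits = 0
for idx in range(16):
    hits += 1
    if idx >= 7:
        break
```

Let's trace through this code step by step.

Initialize: hits = 0
Entering loop: for idx in range(16):
After iteration 1: idx = 0, hits = 1
After iteration 2: idx = 1, hits = 2
After iteration 3: idx = 2, hits = 3
After iteration 4: idx = 3, hits = 4
After iteration 5: idx = 4, hits = 5
After iteration 6: idx = 5, hits = 6
After iteration 7: idx = 6, hits = 7
After iteration 8: idx = 7, hits = 8
Loop ends.

Final answer: 8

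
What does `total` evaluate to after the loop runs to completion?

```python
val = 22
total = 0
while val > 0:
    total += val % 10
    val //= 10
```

Let's trace through this code step by step.

Initialize: val = 22
Initialize: total = 0
Entering loop: while val > 0:
After iteration 1: val = 2, total = 2
After iteration 2: val = 0, total = 4
Loop ends.

Final answer: 4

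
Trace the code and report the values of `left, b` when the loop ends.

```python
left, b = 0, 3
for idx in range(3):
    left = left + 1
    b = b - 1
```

Let's trace through this code step by step.

Initialize: left = 0
Initialize: b = 3
Entering loop: for idx in range(3):
After iteration 1: idx = 0, left = 1, b = 2
After iteration 2: idx = 1, left = 2, b = 1
After iteration 3: idx = 2, left = 3, b = 0
Loop ends.

Final answer: 3, 0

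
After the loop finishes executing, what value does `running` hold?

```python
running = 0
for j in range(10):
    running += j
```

Let's trace through this code step by step.

Initialize: running = 0
Entering loop: for j in range(10):
After iteration 1: j = 0, running = 0
After iteration 2: j = 1, running = 1
After iteration 3: j = 2, running = 3
After iteration 4: j = 3, running = 6
After iteration 5: j = 4, running = 10
After iteration 6: j = 5, running = 15
After iteration 7: j = 6, running = 21
After iteration 8: j = 7, running = 28
After iteration 9: j = 8, running = 36
After iteration 10: j = 9, running = 45
Loop ends.

Final answer: 45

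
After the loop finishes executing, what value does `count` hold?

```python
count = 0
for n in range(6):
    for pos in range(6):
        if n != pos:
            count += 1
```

Let's trace through this code step by step.

Initialize: count = 0
Entering loop: for n in range(6):
After iteration 1: n = 0, count = 5
After iteration 2: n = 1, count = 10
After iteration 3: n = 2, count = 15
After iteration 4: n = 3, count = 20
After iteration 5: n = 4, count = 25
After iteration 6: n = 5, count = 30
Loop ends.

Final answer: 30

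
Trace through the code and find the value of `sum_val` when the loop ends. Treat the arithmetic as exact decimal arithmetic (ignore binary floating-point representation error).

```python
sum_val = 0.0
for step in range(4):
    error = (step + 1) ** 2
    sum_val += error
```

Let's trace through this code step by step.

Initialize: sum_val = 0.0
Entering loop: for step in range(4):
After iteration 1: step = 0, sum_val = 1.0, error = 1
After iteration 2: step = 1, sum_val = 5.0, error = 4
After iteration 3: step = 2, sum_val = 14.0, error = 9
After iteration 4: step = 3, sum_val = 30.0, error = 16
Loop ends.

Final answer: 30.0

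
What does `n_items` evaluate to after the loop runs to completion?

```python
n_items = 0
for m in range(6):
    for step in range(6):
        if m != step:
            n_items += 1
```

Let's trace through this code step by step.

Initialize: n_items = 0
Entering loop: for m in range(6):
After iteration 1: m = 0, n_items = 5
After iteration 2: m = 1, n_items = 10
After iteration 3: m = 2, n_items = 15
After iteration 4: m = 3, n_items = 20
After iteration 5: m = 4, n_items = 25
After iteration 6: m = 5, n_items = 30
Loop ends.

Final answer: 30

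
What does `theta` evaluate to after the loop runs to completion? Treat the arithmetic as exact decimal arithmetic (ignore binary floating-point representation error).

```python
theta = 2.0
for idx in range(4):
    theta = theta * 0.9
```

Let's trace through this code step by step.

Initialize: theta = 2.0
Entering loop: for idx in range(4):
After iteration 1: idx = 0, theta = 1.8
After iteration 2: idx = 1, theta = 1.62
After iteration 3: idx = 2, theta = 1.458
After iteration 4: idx = 3, theta = 1.3122
Loop ends.

Final answer: 1.3122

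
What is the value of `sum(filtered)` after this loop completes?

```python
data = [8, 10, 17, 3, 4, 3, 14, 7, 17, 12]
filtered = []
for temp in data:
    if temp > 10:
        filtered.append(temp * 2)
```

Let's trace through this code step by step.

Initialize: data = [8, 10, 17, 3, 4, 3, 14, 7, 17, 12]
Initialize: filtered = []
Entering loop: for temp in data:
After iteration 1: temp = 8, filtered = []
After iteration 2: temp = 10, filtered = []
After iteration 3: temp = 17, filtered = [34]
After iteration 4: temp = 3, filtered = [34]
After iteration 5: temp = 4, filtered = [34]
After iteration 6: temp = 3, filtered = [34]
After iteration 7: temp = 14, filtered = [34, 28]
After iteration 8: temp = 7, filtered = [34, 28]
After iteration 9: temp = 17, filtered = [34, 28, 34]
After iteration 10: temp = 12, filtered = [34, 28, 34, 24]
Loop ends.
sum(filtered) = 120

Final answer: 120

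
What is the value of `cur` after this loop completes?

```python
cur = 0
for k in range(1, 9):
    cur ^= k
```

Let's trace through this code step by step.

Initialize: cur = 0
Entering loop: for k in range(1, 9):
After iteration 1: k = 1, cur = 1
After iteration 2: k = 2, cur = 3
After iteration 3: k = 3, cur = 0
After iteration 4: k = 4, cur = 4
After iteration 5: k = 5, cur = 1
After iteration 6: k = 6, cur = 7
After iteration 7: k = 7, cur = 0
After iteration 8: k = 8, cur = 8
Loop ends.

Final answer: 8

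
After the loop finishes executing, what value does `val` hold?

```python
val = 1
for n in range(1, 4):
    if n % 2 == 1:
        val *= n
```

Let's trace through this code step by step.

Initialize: val = 1
Entering loop: for n in range(1, 4):
After iteration 1: n = 1, val = 1
After iteration 2: n = 2, val = 1
After iteration 3: n = 3, val = 3
Loop ends.

Final answer: 3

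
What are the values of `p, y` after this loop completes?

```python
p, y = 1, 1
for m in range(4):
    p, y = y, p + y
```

Let's trace through this code step by step.

Initialize: p = 1
Initialize: y = 1
Entering loop: for m in range(4):
After iteration 1: m = 0, p = 1, y = 2
After iteration 2: m = 1, p = 2, y = 3
After iteration 3: m = 2, p = 3, y = 5
After iteration 4: m = 3, p = 5, y = 8
Loop ends.

Final answer: 5, 8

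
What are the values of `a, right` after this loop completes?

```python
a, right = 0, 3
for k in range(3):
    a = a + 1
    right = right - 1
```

Let's trace through this code step by step.

Initialize: a = 0
Initialize: right = 3
Entering loop: for k in range(3):
After iteration 1: k = 0, a = 1, right = 2
After iteration 2: k = 1, a = 2, right = 1
After iteration 3: k = 2, a = 3, right = 0
Loop ends.

Final answer: 3, 0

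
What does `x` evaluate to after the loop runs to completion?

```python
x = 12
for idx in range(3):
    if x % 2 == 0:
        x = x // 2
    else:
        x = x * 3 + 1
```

Let's trace through this code step by step.

Initialize: x = 12
Entering loop: for idx in range(3):
After iteration 1: idx = 0, x = 6
After iteration 2: idx = 1, x = 3
After iteration 3: idx = 2, x = 10
Loop ends.

Final answer: 10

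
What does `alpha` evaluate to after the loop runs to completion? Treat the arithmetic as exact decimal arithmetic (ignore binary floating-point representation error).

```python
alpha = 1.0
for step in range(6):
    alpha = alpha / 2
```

Let's trace through this code step by step.

Initialize: alpha = 1.0
Entering loop: for step in range(6):
After iteration 1: step = 0, alpha = 0.5
After iteration 2: step = 1, alpha = 0.25
After iteration 3: step = 2, alpha = 0.125
After iteration 4: step = 3, alpha = 0.0625
After iteration 5: step = 4, alpha = 0.03125
After iteration 6: step = 5, alpha = 0.015625
Loop ends.

Final answer: 0.015625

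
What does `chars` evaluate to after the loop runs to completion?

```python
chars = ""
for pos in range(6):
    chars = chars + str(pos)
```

Let's trace through this code step by step.

Initialize: chars = ''
Entering loop: for pos in range(6):
After iteration 1: pos = 0, chars = '0'
After iteration 2: pos = 1, chars = '01'
After iteration 3: pos = 2, chars = '012'
After iteration 4: pos = 3, chars = '0123'
After iteration 5: pos = 4, chars = '01234'
After iteration 6: pos = 5, chars = '012345'
Loop ends.

Final answer: '012345'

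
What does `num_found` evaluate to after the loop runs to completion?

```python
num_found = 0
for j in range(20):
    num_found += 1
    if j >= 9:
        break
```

Let's trace through this code step by step.

Initialize: num_found = 0
Entering loop: for j in range(20):
After iteration 1: j = 0, num_found = 1
After iteration 2: j = 1, num_found = 2
After iteration 3: j = 2, num_found = 3
After iteration 4: j = 3, num_found = 4
After iteration 5: j = 4, num_found = 5
After iteration 6: j = 5, num_found = 6
After iteration 7: j = 6, num_found = 7
After iteration 8: j = 7, num_found = 8
After iteration 9: j = 8, num_found = 9
After iteration 10: j = 9, num_found = 10
Loop ends.

Final answer: 10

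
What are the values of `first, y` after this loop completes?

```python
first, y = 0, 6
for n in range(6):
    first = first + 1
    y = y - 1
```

Let's trace through this code step by step.

Initialize: first = 0
Initialize: y = 6
Entering loop: for n in range(6):
After iteration 1: n = 0, first = 1, y = 5
After iteration 2: n = 1, first = 2, y = 4
After iteration 3: n = 2, first = 3, y = 3
After iteration 4: n = 3, first = 4, y = 2
After iteration 5: n = 4, first = 5, y = 1
After iteration 6: n = 5, first = 6, y = 0
Loop ends.

Final answer: 6, 0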